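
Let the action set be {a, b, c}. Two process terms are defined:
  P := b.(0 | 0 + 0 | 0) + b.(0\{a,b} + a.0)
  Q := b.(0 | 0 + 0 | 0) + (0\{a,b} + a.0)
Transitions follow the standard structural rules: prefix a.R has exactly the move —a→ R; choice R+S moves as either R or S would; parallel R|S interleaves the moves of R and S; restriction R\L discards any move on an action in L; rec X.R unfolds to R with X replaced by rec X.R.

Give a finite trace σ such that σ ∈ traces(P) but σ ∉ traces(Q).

ba

Reachable graph of P (4 states):
  m0 = b.(0 | 0 + 0 | 0) + b.(0\{a,b} + a.0) | --b--▸ m1, --b--▸ m2
  m1 = 0 | 0 + 0 | 0 | stopped
  m2 = 0\{a,b} + a.0 | --a--▸ m3
  m3 = 0 | stopped
Reachable graph of Q (3 states):
  n0 = b.(0 | 0 + 0 | 0) + (0\{a,b} + a.0) | --a--▸ n1, --b--▸ n2
  n1 = 0 | stopped
  n2 = 0 | 0 + 0 | 0 | stopped
Trace ⟨ba⟩ through P, begin at {m0}:
  after b @ step 1: {m1, m2}
  after a @ step 2: {m3}
  — P admits the full trace.
Trace ⟨ba⟩ through Q, begin at {n0}:
  after b @ step 1: {n2}
  after a @ step 2: ∅ (Q stuck)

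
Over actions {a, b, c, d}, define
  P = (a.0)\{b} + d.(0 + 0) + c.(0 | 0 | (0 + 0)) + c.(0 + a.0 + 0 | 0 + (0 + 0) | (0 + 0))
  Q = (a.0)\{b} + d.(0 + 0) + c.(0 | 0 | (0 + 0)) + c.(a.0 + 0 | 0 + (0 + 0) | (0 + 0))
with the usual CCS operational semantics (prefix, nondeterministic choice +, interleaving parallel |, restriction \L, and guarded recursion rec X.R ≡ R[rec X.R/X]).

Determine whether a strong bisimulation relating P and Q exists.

LTS(P): 6 reachable states
  m0 = (a.0)\{b} + d.(0 + 0) + c.(0 | 0 | (0 + 0)) + c.(0 + a.0 + 0 | 0 + (0 + 0) | (0 + 0)) ⊢ -a-> m1, -c-> m2, -c-> m3, -d-> m4
  m1 = 0\{b} ⊢ ∅
  m2 = 0 + a.0 + 0 | 0 + (0 + 0) | (0 + 0) ⊢ -a-> m5
  m3 = 0 | 0 | (0 + 0) ⊢ ∅
  m4 = 0 + 0 ⊢ ∅
  m5 = 0 ⊢ ∅
LTS(Q): 6 reachable states
  n0 = (a.0)\{b} + d.(0 + 0) + c.(0 | 0 | (0 + 0)) + c.(a.0 + 0 | 0 + (0 + 0) | (0 + 0)) ⊢ -a-> n1, -c-> n2, -c-> n3, -d-> n4
  n1 = 0\{b} ⊢ ∅
  n2 = 0 | 0 | (0 + 0) ⊢ ∅
  n3 = a.0 + 0 | 0 + (0 + 0) | (0 + 0) ⊢ -a-> n5
  n4 = 0 + 0 ⊢ ∅
  n5 = 0 ⊢ ∅
Coarsest stable partition (strong bisimilarity classes):
  B0 = {m0, n0}
  B1 = {m1, m3, m4, m5, n1, n2, n4, n5}
  B2 = {m2, n3}
m0 ∈ B0, n0 ∈ B0 → same block

P ~ Q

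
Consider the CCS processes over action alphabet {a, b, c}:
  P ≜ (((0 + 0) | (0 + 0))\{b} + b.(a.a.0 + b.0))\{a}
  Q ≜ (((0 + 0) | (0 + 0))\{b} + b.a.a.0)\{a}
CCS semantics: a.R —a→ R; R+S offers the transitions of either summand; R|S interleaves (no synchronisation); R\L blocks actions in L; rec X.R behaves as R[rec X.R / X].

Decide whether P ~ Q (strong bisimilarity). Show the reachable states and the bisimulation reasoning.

P ≁ Q

P's transition system — 3 states:
  s0 = (((0 + 0) | (0 + 0))\{b} + b.(a.a.0 + b.0))\{a} → —b→ s1
  s1 = (a.a.0 + b.0)\{a} → —b→ s2
  s2 = 0\{a} → deadlocked
Q's transition system — 2 states:
  t0 = (((0 + 0) | (0 + 0))\{b} + b.a.a.0)\{a} → —b→ t1
  t1 = (a.a.0)\{a} → deadlocked
Coarsest stable partition (strong bisimilarity classes):
  B0 = {s0}
  B1 = {s1, t0}
  B2 = {s2, t1}
s0 ∈ B0, t0 ∈ B1 → different blocks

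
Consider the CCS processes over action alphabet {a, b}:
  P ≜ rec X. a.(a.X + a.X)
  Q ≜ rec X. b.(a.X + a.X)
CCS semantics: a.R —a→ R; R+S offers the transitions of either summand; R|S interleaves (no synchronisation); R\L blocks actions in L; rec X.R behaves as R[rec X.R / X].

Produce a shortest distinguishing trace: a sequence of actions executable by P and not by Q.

a

LTS(P): 2 reachable states
  p0 = rec X. a.(a.X + a.X) has moves =a=> p1
  p1 = a.(rec X. a.(a.X + a.X)) + a.(rec X. a.(a.X + a.X)) has moves =a=> p0
LTS(Q): 2 reachable states
  q0 = rec X. b.(a.X + a.X) has moves =b=> q1
  q1 = a.(rec X. b.(a.X + a.X)) + a.(rec X. b.(a.X + a.X)) has moves =a=> q0
Run σ = ⟨a⟩ on P: start {p0}
  [1] a ⇒ {p1}
  P completes σ.
Run σ = ⟨a⟩ on Q: start {q0}
  [1] a ⇒ ∅ (Q stuck)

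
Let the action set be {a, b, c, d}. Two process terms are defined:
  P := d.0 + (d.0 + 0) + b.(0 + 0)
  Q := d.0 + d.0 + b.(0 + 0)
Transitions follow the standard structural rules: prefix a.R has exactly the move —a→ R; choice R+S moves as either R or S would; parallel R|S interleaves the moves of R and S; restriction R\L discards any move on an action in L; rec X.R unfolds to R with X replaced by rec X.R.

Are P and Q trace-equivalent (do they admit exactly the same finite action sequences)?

P's transition system — 3 states:
  u0 = d.0 + (d.0 + 0) + b.(0 + 0) ⊢ -b-> u1, -d-> u2
  u1 = 0 + 0 ⊢ stopped
  u2 = 0 ⊢ stopped
Q's transition system — 3 states:
  v0 = d.0 + d.0 + b.(0 + 0) ⊢ -b-> v1, -d-> v2
  v1 = 0 + 0 ⊢ stopped
  v2 = 0 ⊢ stopped
Coarsest stable partition (strong bisimilarity classes):
  B0 = {u0, v0}
  B1 = {u1, u2, v1, v2}
u0 ∈ B0, v0 ∈ B0 → same block
Bisimilar ⇒ trace-equivalent.

traces(P) = traces(Q)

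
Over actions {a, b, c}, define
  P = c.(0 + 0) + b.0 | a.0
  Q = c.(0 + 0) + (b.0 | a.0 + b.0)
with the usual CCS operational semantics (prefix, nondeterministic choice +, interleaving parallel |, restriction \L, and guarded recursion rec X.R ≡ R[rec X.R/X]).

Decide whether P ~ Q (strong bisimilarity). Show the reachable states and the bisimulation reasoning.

Reachable graph of P (5 states):
  u0 = c.(0 + 0) + b.0 | a.0 → —a→ u1, —b→ u2, —c→ u3
  u1 = b.0 | 0 → —b→ u4
  u2 = 0 | a.0 → —a→ u4
  u3 = 0 + 0 → ·
  u4 = 0 | 0 → ·
Reachable graph of Q (6 states):
  v0 = c.(0 + 0) + (b.0 | a.0 + b.0) → —a→ v1, —b→ v2, —b→ v3, —c→ v4
  v1 = b.0 | 0 → —b→ v5
  v2 = 0 → ·
  v3 = 0 | a.0 → —a→ v5
  v4 = 0 + 0 → ·
  v5 = 0 | 0 → ·
Partition-refinement fixed point:
  B0 = {u0}
  B1 = {u2, v3}
  B2 = {u3, u4, v2, v4, v5}
  B3 = {u1, v1}
  B4 = {v0}
u0 ∈ B0, v0 ∈ B4 → different blocks

NO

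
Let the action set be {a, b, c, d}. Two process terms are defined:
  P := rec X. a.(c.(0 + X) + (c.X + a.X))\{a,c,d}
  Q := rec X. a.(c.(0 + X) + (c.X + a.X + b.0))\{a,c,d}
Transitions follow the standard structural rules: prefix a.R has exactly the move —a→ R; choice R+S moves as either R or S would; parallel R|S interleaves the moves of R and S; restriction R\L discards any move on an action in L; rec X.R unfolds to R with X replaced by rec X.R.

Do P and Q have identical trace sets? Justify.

LTS(P): 2 reachable states
  m0 = rec X. a.(c.(0 + X) + (c.X + a.X))\{a,c,d} | -a-> m1
  m1 = (c.(0 + (rec X. a.(c.(0 + X) + (c.X + a.X))\{a,c,d})) + (c.(rec X. a.(c.(0 + X) + (c.X + a.X))\{a,c,d}) + a.(rec X. a.(c.(0 + X) + (c.X + a.X))\{a,c,d})))\{a,c,d} | ∅
LTS(Q): 3 reachable states
  n0 = rec X. a.(c.(0 + X) + (c.X + a.X + b.0))\{a,c,d} | -a-> n1
  n1 = (c.(0 + (rec X. a.(c.(0 + X) + (c.X + a.X + b.0))\{a,c,d})) + (c.(rec X. a.(c.(0 + X) + (c.X + a.X + b.0))\{a,c,d}) + a.(rec X. a.(c.(0 + X) + (c.X + a.X + b.0))\{a,c,d}) + b.0))\{a,c,d} | -b-> n2
  n2 = 0\{a,c,d} | ∅
Run σ = ⟨ab⟩ on Q: start {n0}
  after a @ step 1: {n1}
  after b @ step 2: {n2}
  — Q admits the full trace.
Run σ = ⟨ab⟩ on P: start {m0}
  after a @ step 1: {m1}
  after b @ step 2: ∅ (P stuck)

traces(P) ≠ traces(Q) — witness ⟨ab⟩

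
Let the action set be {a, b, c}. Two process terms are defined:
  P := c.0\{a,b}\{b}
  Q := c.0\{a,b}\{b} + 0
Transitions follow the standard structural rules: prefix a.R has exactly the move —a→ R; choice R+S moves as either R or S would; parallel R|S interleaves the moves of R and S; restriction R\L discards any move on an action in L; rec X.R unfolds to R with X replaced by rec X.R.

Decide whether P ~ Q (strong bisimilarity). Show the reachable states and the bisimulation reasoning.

LTS(P): 2 reachable states
  m0 = c.0\{a,b}\{b} ⊢ —c→ m1
  m1 = 0\{a,b}\{b} ⊢ ·
LTS(Q): 2 reachable states
  n0 = c.0\{a,b}\{b} + 0 ⊢ —c→ n1
  n1 = 0\{a,b}\{b} ⊢ ·
Bisimilarity quotient blocks:
  B0 = {m0, n0}
  B1 = {m1, n1}
m0 ∈ B0, n0 ∈ B0 → same block

YES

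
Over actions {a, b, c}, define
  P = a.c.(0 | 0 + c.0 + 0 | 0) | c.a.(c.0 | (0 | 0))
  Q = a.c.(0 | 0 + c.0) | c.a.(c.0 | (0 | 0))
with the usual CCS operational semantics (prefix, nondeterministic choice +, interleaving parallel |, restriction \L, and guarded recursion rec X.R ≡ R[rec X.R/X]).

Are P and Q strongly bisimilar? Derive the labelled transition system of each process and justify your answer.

P ~ Q

LTS(P): 16 reachable states
  s0 = a.c.(0 | 0 + c.0 + 0 | 0) | c.a.(c.0 | (0 | 0)) | ··a··> s1, ··c··> s2
  s1 = c.(0 | 0 + c.0 + 0 | 0) | c.a.(c.0 | (0 | 0)) | ··c··> s3, ··c··> s4
  s2 = a.c.(0 | 0 + c.0 + 0 | 0) | a.(c.0 | (0 | 0)) | ··a··> s4, ··a··> s5
  s3 = (0 | 0 + c.0 + 0 | 0) | c.a.(c.0 | (0 | 0)) | ··c··> s6, ··c··> s7
  s4 = c.(0 | 0 + c.0 + 0 | 0) | a.(c.0 | (0 | 0)) | ··a··> s8, ··c··> s6
  s5 = a.c.(0 | 0 + c.0 + 0 | 0) | (c.0 | (0 | 0)) | ··a··> s8, ··c··> s9
  s6 = (0 | 0 + c.0 + 0 | 0) | a.(c.0 | (0 | 0)) | ··a··> s10, ··c··> s11
  s7 = 0 | c.a.(c.0 | (0 | 0)) | ··c··> s11
  s8 = c.(0 | 0 + c.0 + 0 | 0) | (c.0 | (0 | 0)) | ··c··> s10, ··c··> s12
  s9 = a.c.(0 | 0 + c.0 + 0 | 0) | (0 | (0 | 0)) | ··a··> s12
  s10 = (0 | 0 + c.0 + 0 | 0) | (c.0 | (0 | 0)) | ··c··> s13, ··c··> s14
  s11 = 0 | a.(c.0 | (0 | 0)) | ··a··> s14
  s12 = c.(0 | 0 + c.0 + 0 | 0) | (0 | (0 | 0)) | ··c··> s13
  s13 = (0 | 0 + c.0 + 0 | 0) | (0 | (0 | 0)) | ··c··> s15
  s14 = 0 | (c.0 | (0 | 0)) | ··c··> s15
  s15 = 0 | (0 | (0 | 0)) | stopped
LTS(Q): 16 reachable states
  t0 = a.c.(0 | 0 + c.0) | c.a.(c.0 | (0 | 0)) | ··a··> t1, ··c··> t2
  t1 = c.(0 | 0 + c.0) | c.a.(c.0 | (0 | 0)) | ··c··> t3, ··c··> t4
  t2 = a.c.(0 | 0 + c.0) | a.(c.0 | (0 | 0)) | ··a··> t4, ··a··> t5
  t3 = (0 | 0 + c.0) | c.a.(c.0 | (0 | 0)) | ··c··> t6, ··c··> t7
  t4 = c.(0 | 0 + c.0) | a.(c.0 | (0 | 0)) | ··a··> t8, ··c··> t6
  t5 = a.c.(0 | 0 + c.0) | (c.0 | (0 | 0)) | ··a··> t8, ··c··> t9
  t6 = (0 | 0 + c.0) | a.(c.0 | (0 | 0)) | ··a··> t10, ··c··> t11
  t7 = 0 | c.a.(c.0 | (0 | 0)) | ··c··> t11
  t8 = c.(0 | 0 + c.0) | (c.0 | (0 | 0)) | ··c··> t10, ··c··> t12
  t9 = a.c.(0 | 0 + c.0) | (0 | (0 | 0)) | ··a··> t12
  t10 = (0 | 0 + c.0) | (c.0 | (0 | 0)) | ··c··> t13, ··c··> t14
  t11 = 0 | a.(c.0 | (0 | 0)) | ··a··> t14
  t12 = c.(0 | 0 + c.0) | (0 | (0 | 0)) | ··c··> t13
  t13 = (0 | 0 + c.0) | (0 | (0 | 0)) | ··c··> t15
  t14 = 0 | (c.0 | (0 | 0)) | ··c··> t15
  t15 = 0 | (0 | (0 | 0)) | stopped
Bisimilarity quotient blocks:
  B0 = {s0, t0}
  B1 = {s1, t1}
  B2 = {s3, t3}
  B3 = {s7, t7}
  B4 = {s11, t11}
  B5 = {s13, s14, t13, t14}
  B6 = {s15, t15}
  B7 = {s6, t6}
  B8 = {s10, s12, t10, t12}
  B9 = {s4, t4}
  B10 = {s8, t8}
  B11 = {s2, t2}
  B12 = {s5, t5}
  B13 = {s9, t9}
s0 ∈ B0, t0 ∈ B0 → same block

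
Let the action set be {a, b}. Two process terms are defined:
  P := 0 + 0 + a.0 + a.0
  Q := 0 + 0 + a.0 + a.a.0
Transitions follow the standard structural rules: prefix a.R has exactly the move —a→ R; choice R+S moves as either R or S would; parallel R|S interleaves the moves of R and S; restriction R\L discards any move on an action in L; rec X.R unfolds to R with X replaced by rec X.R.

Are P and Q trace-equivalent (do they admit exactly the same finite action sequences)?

LTS(P): 2 reachable states
  m0 = 0 + 0 + a.0 + a.0 → —a→ m1
  m1 = 0 → ∅
LTS(Q): 3 reachable states
  n0 = 0 + 0 + a.0 + a.a.0 → —a→ n1, —a→ n2
  n1 = 0 → ∅
  n2 = a.0 → —a→ n1
Run σ = ⟨aa⟩ on Q: start {n0}
  [1] a ⇒ {n1, n2}
  [2] a ⇒ {n1}
  ✓ Q
Run σ = ⟨aa⟩ on P: start {m0}
  [1] a ⇒ {m1}
  [2] a ⇒ no successor for P

NO — witness ⟨aa⟩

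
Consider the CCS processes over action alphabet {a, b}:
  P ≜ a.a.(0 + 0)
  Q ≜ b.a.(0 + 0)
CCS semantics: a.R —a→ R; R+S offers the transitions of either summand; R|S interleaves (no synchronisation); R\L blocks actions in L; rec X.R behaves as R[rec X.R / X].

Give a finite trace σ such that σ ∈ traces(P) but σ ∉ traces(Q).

Reachable graph of P (3 states):
  m0 = a.a.(0 + 0) :: -a-> m1
  m1 = a.(0 + 0) :: -a-> m2
  m2 = 0 + 0 :: ·
Reachable graph of Q (3 states):
  n0 = b.a.(0 + 0) :: -b-> n1
  n1 = a.(0 + 0) :: -a-> n2
  n2 = 0 + 0 :: ·
Trace ⟨a⟩ through P, begin at {m0}:
  after a @ step 1: {m1}
  ✓ P
Trace ⟨a⟩ through Q, begin at {n0}:
  after a @ step 1: no successor for Q

a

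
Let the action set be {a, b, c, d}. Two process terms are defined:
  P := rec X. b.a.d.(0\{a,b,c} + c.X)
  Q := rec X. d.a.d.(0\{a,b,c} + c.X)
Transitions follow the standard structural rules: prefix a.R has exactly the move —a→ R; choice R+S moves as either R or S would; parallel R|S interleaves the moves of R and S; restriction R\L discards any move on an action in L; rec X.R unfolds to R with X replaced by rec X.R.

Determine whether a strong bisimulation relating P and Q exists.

NO

LTS(P): 4 reachable states
  s0 = rec X. b.a.d.(0\{a,b,c} + c.X) :: —b→ s1
  s1 = a.d.(0\{a,b,c} + c.(rec X. b.a.d.(0\{a,b,c} + c.X))) :: —a→ s2
  s2 = d.(0\{a,b,c} + c.(rec X. b.a.d.(0\{a,b,c} + c.X))) :: —d→ s3
  s3 = 0\{a,b,c} + c.(rec X. b.a.d.(0\{a,b,c} + c.X)) :: —c→ s0
LTS(Q): 4 reachable states
  t0 = rec X. d.a.d.(0\{a,b,c} + c.X) :: —d→ t1
  t1 = a.d.(0\{a,b,c} + c.(rec X. d.a.d.(0\{a,b,c} + c.X))) :: —a→ t2
  t2 = d.(0\{a,b,c} + c.(rec X. d.a.d.(0\{a,b,c} + c.X))) :: —d→ t3
  t3 = 0\{a,b,c} + c.(rec X. d.a.d.(0\{a,b,c} + c.X)) :: —c→ t0
Bisimilarity quotient blocks:
  B0 = {s0}
  B1 = {s1}
  B2 = {s2}
  B3 = {s3}
  B4 = {t0}
  B5 = {t1}
  B6 = {t2}
  B7 = {t3}
s0 ∈ B0, t0 ∈ B4 → different blocks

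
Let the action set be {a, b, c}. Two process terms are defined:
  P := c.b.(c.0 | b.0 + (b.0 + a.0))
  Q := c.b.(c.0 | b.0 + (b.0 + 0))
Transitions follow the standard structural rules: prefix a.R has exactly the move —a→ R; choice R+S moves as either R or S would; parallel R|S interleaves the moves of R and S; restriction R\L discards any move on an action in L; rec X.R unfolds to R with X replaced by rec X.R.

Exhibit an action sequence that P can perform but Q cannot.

cba

LTS(P): 7 reachable states
  s0 = c.b.(c.0 | b.0 + (b.0 + a.0)) ⊢ -c-> s1
  s1 = b.(c.0 | b.0 + (b.0 + a.0)) ⊢ -b-> s2
  s2 = c.0 | b.0 + (b.0 + a.0) ⊢ -a-> s3, -b-> s3, -b-> s4, -c-> s5
  s3 = 0 ⊢ ·
  s4 = c.0 | 0 ⊢ -c-> s6
  s5 = 0 | b.0 ⊢ -b-> s6
  s6 = 0 | 0 ⊢ ·
LTS(Q): 7 reachable states
  t0 = c.b.(c.0 | b.0 + (b.0 + 0)) ⊢ -c-> t1
  t1 = b.(c.0 | b.0 + (b.0 + 0)) ⊢ -b-> t2
  t2 = c.0 | b.0 + (b.0 + 0) ⊢ -b-> t3, -b-> t4, -c-> t5
  t3 = 0 ⊢ ·
  t4 = c.0 | 0 ⊢ -c-> t6
  t5 = 0 | b.0 ⊢ -b-> t6
  t6 = 0 | 0 ⊢ ·
Executing cba from P (initial set {s0}):
  [1] c ⇒ {s1}
  [2] b ⇒ {s2}
  [3] a ⇒ {s3}
  — P admits the full trace.
Executing cba from Q (initial set {t0}):
  [1] c ⇒ {t1}
  [2] b ⇒ {t2}
  [3] a ⇒ no successor for Q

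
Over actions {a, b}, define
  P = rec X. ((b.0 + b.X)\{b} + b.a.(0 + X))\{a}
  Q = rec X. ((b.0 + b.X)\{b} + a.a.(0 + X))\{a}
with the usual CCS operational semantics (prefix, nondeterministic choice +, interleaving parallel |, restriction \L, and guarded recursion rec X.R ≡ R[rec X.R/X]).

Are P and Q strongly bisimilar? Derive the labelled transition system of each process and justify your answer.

P's transition system — 2 states:
  u0 = rec X. ((b.0 + b.X)\{b} + b.a.(0 + X))\{a} → --b--▸ u1
  u1 = (a.(0 + (rec X. ((b.0 + b.X)\{b} + b.a.(0 + X))\{a})))\{a} → ∅
Q's transition system — 1 states:
  v0 = rec X. ((b.0 + b.X)\{b} + a.a.(0 + X))\{a} → ∅
Coarsest stable partition (strong bisimilarity classes):
  B0 = {u0}
  B1 = {u1, v0}
u0 ∈ B0, v0 ∈ B1 → different blocks

NO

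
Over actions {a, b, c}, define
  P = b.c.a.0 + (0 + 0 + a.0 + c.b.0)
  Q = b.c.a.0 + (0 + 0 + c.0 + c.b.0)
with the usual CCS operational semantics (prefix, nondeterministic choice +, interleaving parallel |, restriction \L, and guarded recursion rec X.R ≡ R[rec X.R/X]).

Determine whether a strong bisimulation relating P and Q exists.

LTS(P): 5 reachable states
  p0 = b.c.a.0 + (0 + 0 + a.0 + c.b.0) has moves --a--▸ p1, --b--▸ p2, --c--▸ p3
  p1 = 0 has moves (no moves)
  p2 = c.a.0 has moves --c--▸ p4
  p3 = b.0 has moves --b--▸ p1
  p4 = a.0 has moves --a--▸ p1
LTS(Q): 5 reachable states
  q0 = b.c.a.0 + (0 + 0 + c.0 + c.b.0) has moves --b--▸ q1, --c--▸ q2, --c--▸ q3
  q1 = c.a.0 has moves --c--▸ q4
  q2 = 0 has moves (no moves)
  q3 = b.0 has moves --b--▸ q2
  q4 = a.0 has moves --a--▸ q2
Bisimilarity quotient blocks:
  B0 = {p0}
  B1 = {p2, q1}
  B2 = {p4, q4}
  B3 = {p1, q2}
  B4 = {p3, q3}
  B5 = {q0}
p0 ∈ B0, q0 ∈ B5 → different blocks

NO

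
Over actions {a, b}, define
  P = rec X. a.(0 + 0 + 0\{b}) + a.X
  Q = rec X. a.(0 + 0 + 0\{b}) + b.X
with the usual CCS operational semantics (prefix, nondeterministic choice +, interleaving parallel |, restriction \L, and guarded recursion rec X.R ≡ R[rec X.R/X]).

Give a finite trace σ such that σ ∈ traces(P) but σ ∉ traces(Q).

LTS(P): 2 reachable states
  p0 = rec X. a.(0 + 0 + 0\{b}) + a.X has moves --a--▸ p0, --a--▸ p1
  p1 = 0 + 0 + 0\{b} has moves ∅
LTS(Q): 2 reachable states
  q0 = rec X. a.(0 + 0 + 0\{b}) + b.X has moves --a--▸ q1, --b--▸ q0
  q1 = 0 + 0 + 0\{b} has moves ∅
Trace ⟨aa⟩ through P, begin at {p0}:
  [1] a ⇒ {p0, p1}
  [2] a ⇒ {p0, p1}
  P completes σ.
Trace ⟨aa⟩ through Q, begin at {q0}:
  [1] a ⇒ {q1}
  [2] a ⇒ no successor for Q

aa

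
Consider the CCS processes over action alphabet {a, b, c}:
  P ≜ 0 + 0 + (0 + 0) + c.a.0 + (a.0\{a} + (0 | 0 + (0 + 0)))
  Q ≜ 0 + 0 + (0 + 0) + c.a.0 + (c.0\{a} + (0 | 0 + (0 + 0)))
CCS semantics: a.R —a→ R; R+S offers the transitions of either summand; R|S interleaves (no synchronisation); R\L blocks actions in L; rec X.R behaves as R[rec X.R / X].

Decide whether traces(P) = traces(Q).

traces(P) ≠ traces(Q) — witness ⟨a⟩

P's transition system — 4 states:
  m0 = 0 + 0 + (0 + 0) + c.a.0 + (a.0\{a} + (0 | 0 + (0 + 0))) | =a=> m1, =c=> m2
  m1 = 0\{a} | ∅
  m2 = a.0 | =a=> m3
  m3 = 0 | ∅
Q's transition system — 4 states:
  n0 = 0 + 0 + (0 + 0) + c.a.0 + (c.0\{a} + (0 | 0 + (0 + 0))) | =c=> n1, =c=> n2
  n1 = 0\{a} | ∅
  n2 = a.0 | =a=> n3
  n3 = 0 | ∅
Trace ⟨a⟩ through P, begin at {m0}:
  step 1 (a): {m1}
  P completes σ.
Trace ⟨a⟩ through Q, begin at {n0}:
  step 1 (a): ∅ (Q stuck)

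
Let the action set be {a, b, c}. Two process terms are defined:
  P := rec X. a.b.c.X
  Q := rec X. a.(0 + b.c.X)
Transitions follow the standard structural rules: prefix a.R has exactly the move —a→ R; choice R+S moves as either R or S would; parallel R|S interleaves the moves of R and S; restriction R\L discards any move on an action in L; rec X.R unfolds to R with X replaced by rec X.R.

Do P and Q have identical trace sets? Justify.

P's transition system — 3 states:
  p0 = rec X. a.b.c.X | -a-> p1
  p1 = b.c.(rec X. a.b.c.X) | -b-> p2
  p2 = c.(rec X. a.b.c.X) | -c-> p0
Q's transition system — 3 states:
  q0 = rec X. a.(0 + b.c.X) | -a-> q1
  q1 = 0 + b.c.(rec X. a.(0 + b.c.X)) | -b-> q2
  q2 = c.(rec X. a.(0 + b.c.X)) | -c-> q0
Partition-refinement fixed point:
  B0 = {p0, q0}
  B1 = {p1, q1}
  B2 = {p2, q2}
p0 ∈ B0, q0 ∈ B0 → same block
Bisimilar ⇒ trace-equivalent.

traces(P) = traces(Q)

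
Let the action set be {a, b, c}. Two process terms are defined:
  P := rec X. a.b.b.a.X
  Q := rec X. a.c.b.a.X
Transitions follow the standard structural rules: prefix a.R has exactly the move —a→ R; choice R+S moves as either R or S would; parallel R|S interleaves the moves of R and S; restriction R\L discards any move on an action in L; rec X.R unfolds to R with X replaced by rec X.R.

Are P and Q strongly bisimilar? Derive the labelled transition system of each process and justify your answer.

NO

LTS(P): 4 reachable states
  s0 = rec X. a.b.b.a.X has moves —a→ s1
  s1 = b.b.a.(rec X. a.b.b.a.X) has moves —b→ s2
  s2 = b.a.(rec X. a.b.b.a.X) has moves —b→ s3
  s3 = a.(rec X. a.b.b.a.X) has moves —a→ s0
LTS(Q): 4 reachable states
  t0 = rec X. a.c.b.a.X has moves —a→ t1
  t1 = c.b.a.(rec X. a.c.b.a.X) has moves —c→ t2
  t2 = b.a.(rec X. a.c.b.a.X) has moves —b→ t3
  t3 = a.(rec X. a.c.b.a.X) has moves —a→ t0
Bisimilarity quotient blocks:
  B0 = {s0}
  B1 = {s1}
  B2 = {s2}
  B3 = {s3}
  B4 = {t0}
  B5 = {t1}
  B6 = {t2}
  B7 = {t3}
s0 ∈ B0, t0 ∈ B4 → different blocks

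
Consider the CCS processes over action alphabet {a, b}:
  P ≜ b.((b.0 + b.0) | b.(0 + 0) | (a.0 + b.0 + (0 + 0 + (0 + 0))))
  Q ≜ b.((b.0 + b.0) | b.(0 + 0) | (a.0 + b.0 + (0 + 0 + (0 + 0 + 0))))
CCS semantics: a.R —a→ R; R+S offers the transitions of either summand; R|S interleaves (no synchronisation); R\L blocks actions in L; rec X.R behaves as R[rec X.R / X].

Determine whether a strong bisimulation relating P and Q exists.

YES

Reachable graph of P (9 states):
  m0 = b.((b.0 + b.0) | b.(0 + 0) | (a.0 + b.0 + (0 + 0 + (0 + 0)))) has moves =b=> m1
  m1 = (b.0 + b.0) | b.(0 + 0) | (a.0 + b.0 + (0 + 0 + (0 + 0))) has moves =a=> m2, =b=> m2, =b=> m3, =b=> m4
  m2 = (b.0 + b.0) | b.(0 + 0) | 0 has moves =b=> m5, =b=> m6
  m3 = (b.0 + b.0) | (0 + 0) | (a.0 + b.0 + (0 + 0 + (0 + 0))) has moves =a=> m5, =b=> m5, =b=> m7
  m4 = 0 | b.(0 + 0) | (a.0 + b.0 + (0 + 0 + (0 + 0))) has moves =a=> m6, =b=> m6, =b=> m7
  m5 = (b.0 + b.0) | (0 + 0) | 0 has moves =b=> m8
  m6 = 0 | b.(0 + 0) | 0 has moves =b=> m8
  m7 = 0 | (0 + 0) | (a.0 + b.0 + (0 + 0 + (0 + 0))) has moves =a=> m8, =b=> m8
  m8 = 0 | (0 + 0) | 0 has moves deadlocked
Reachable graph of Q (9 states):
  n0 = b.((b.0 + b.0) | b.(0 + 0) | (a.0 + b.0 + (0 + 0 + (0 + 0 + 0)))) has moves =b=> n1
  n1 = (b.0 + b.0) | b.(0 + 0) | (a.0 + b.0 + (0 + 0 + (0 + 0 + 0))) has moves =a=> n2, =b=> n2, =b=> n3, =b=> n4
  n2 = (b.0 + b.0) | b.(0 + 0) | 0 has moves =b=> n5, =b=> n6
  n3 = (b.0 + b.0) | (0 + 0) | (a.0 + b.0 + (0 + 0 + (0 + 0 + 0))) has moves =a=> n5, =b=> n5, =b=> n7
  n4 = 0 | b.(0 + 0) | (a.0 + b.0 + (0 + 0 + (0 + 0 + 0))) has moves =a=> n6, =b=> n6, =b=> n7
  n5 = (b.0 + b.0) | (0 + 0) | 0 has moves =b=> n8
  n6 = 0 | b.(0 + 0) | 0 has moves =b=> n8
  n7 = 0 | (0 + 0) | (a.0 + b.0 + (0 + 0 + (0 + 0 + 0))) has moves =a=> n8, =b=> n8
  n8 = 0 | (0 + 0) | 0 has moves deadlocked
Partition-refinement fixed point:
  B0 = {m0, n0}
  B1 = {m1, n1}
  B2 = {m2, n2}
  B3 = {m5, m6, n5, n6}
  B4 = {m8, n8}
  B5 = {m3, m4, n3, n4}
  B6 = {m7, n7}
m0 ∈ B0, n0 ∈ B0 → same block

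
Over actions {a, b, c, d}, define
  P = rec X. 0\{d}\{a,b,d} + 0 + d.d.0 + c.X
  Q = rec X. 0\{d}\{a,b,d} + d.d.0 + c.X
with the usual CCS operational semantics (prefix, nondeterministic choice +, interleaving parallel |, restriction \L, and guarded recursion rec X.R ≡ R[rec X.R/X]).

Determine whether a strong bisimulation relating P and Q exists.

LTS(P): 3 reachable states
  s0 = rec X. 0\{d}\{a,b,d} + 0 + d.d.0 + c.X ⊢ ··c··> s0, ··d··> s1
  s1 = d.0 ⊢ ··d··> s2
  s2 = 0 ⊢ (no moves)
LTS(Q): 3 reachable states
  t0 = rec X. 0\{d}\{a,b,d} + d.d.0 + c.X ⊢ ··c··> t0, ··d··> t1
  t1 = d.0 ⊢ ··d··> t2
  t2 = 0 ⊢ (no moves)
Coarsest stable partition (strong bisimilarity classes):
  B0 = {s0, t0}
  B1 = {s1, t1}
  B2 = {s2, t2}
s0 ∈ B0, t0 ∈ B0 → same block

bisimilar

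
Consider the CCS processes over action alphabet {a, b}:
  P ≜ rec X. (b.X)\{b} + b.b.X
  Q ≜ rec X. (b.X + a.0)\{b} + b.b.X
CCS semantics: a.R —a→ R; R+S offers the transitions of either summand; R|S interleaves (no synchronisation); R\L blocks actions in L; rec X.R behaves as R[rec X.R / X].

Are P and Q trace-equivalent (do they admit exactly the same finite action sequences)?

Reachable graph of P (2 states):
  s0 = rec X. (b.X)\{b} + b.b.X ⊢ —b→ s1
  s1 = b.(rec X. (b.X)\{b} + b.b.X) ⊢ —b→ s0
Reachable graph of Q (3 states):
  t0 = rec X. (b.X + a.0)\{b} + b.b.X ⊢ —a→ t1, —b→ t2
  t1 = 0\{b} ⊢ deadlocked
  t2 = b.(rec X. (b.X + a.0)\{b} + b.b.X) ⊢ —b→ t0
Run σ = ⟨a⟩ on Q: start {t0}
  [1] a ⇒ {t1}
  Q completes σ.
Run σ = ⟨a⟩ on P: start {s0}
  [1] a ⇒ ∅ (P stuck)

trace-distinct — witness ⟨a⟩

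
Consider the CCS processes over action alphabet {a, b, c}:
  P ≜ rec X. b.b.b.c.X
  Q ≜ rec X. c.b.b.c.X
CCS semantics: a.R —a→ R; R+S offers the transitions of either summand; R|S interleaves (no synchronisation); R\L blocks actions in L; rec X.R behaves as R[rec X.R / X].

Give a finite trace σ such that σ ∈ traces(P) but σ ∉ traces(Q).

P's transition system — 4 states:
  p0 = rec X. b.b.b.c.X | --b--▸ p1
  p1 = b.b.c.(rec X. b.b.b.c.X) | --b--▸ p2
  p2 = b.c.(rec X. b.b.b.c.X) | --b--▸ p3
  p3 = c.(rec X. b.b.b.c.X) | --c--▸ p0
Q's transition system — 4 states:
  q0 = rec X. c.b.b.c.X | --c--▸ q1
  q1 = b.b.c.(rec X. c.b.b.c.X) | --b--▸ q2
  q2 = b.c.(rec X. c.b.b.c.X) | --b--▸ q3
  q3 = c.(rec X. c.b.b.c.X) | --c--▸ q0
Trace ⟨b⟩ through P, begin at {p0}:
  after b @ step 1: {p1}
  — P admits the full trace.
Trace ⟨b⟩ through Q, begin at {q0}:
  after b @ step 1: ∅  — Q cannot continue

b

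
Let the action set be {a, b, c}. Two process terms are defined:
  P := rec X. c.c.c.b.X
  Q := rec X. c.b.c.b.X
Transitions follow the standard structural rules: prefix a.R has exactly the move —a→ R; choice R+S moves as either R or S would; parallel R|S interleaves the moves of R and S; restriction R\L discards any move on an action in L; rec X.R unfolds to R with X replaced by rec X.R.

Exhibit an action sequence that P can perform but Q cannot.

cc

P's transition system — 4 states:
  m0 = rec X. c.c.c.b.X | ··c··> m1
  m1 = c.c.b.(rec X. c.c.c.b.X) | ··c··> m2
  m2 = c.b.(rec X. c.c.c.b.X) | ··c··> m3
  m3 = b.(rec X. c.c.c.b.X) | ··b··> m0
Q's transition system — 4 states:
  n0 = rec X. c.b.c.b.X | ··c··> n1
  n1 = b.c.b.(rec X. c.b.c.b.X) | ··b··> n2
  n2 = c.b.(rec X. c.b.c.b.X) | ··c··> n3
  n3 = b.(rec X. c.b.c.b.X) | ··b··> n0
Executing cc from P (initial set {m0}):
  [1] c ⇒ {m1}
  [2] c ⇒ {m2}
  P completes σ.
Executing cc from Q (initial set {n0}):
  [1] c ⇒ {n1}
  [2] c ⇒ no successor for Q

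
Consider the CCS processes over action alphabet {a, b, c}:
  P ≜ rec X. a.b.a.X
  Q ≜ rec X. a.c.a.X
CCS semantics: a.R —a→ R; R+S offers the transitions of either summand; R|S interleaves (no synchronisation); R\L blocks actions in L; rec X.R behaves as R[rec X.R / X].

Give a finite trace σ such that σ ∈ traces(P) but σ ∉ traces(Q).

LTS(P): 3 reachable states
  m0 = rec X. a.b.a.X ⊢ =a=> m1
  m1 = b.a.(rec X. a.b.a.X) ⊢ =b=> m2
  m2 = a.(rec X. a.b.a.X) ⊢ =a=> m0
LTS(Q): 3 reachable states
  n0 = rec X. a.c.a.X ⊢ =a=> n1
  n1 = c.a.(rec X. a.c.a.X) ⊢ =c=> n2
  n2 = a.(rec X. a.c.a.X) ⊢ =a=> n0
Executing ab from P (initial set {m0}):
  [1] a ⇒ {m1}
  [2] b ⇒ {m2}
  P completes σ.
Executing ab from Q (initial set {n0}):
  [1] a ⇒ {n1}
  [2] b ⇒ ∅  — Q cannot continue

ab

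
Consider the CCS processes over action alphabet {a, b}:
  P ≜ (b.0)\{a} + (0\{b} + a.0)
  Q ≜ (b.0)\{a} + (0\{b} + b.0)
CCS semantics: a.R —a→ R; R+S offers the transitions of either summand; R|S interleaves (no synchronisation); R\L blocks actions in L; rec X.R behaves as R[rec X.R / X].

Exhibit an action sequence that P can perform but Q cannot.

Reachable graph of P (3 states):
  u0 = (b.0)\{a} + (0\{b} + a.0) → —a→ u1, —b→ u2
  u1 = 0 → ∅
  u2 = 0\{a} → ∅
Reachable graph of Q (3 states):
  v0 = (b.0)\{a} + (0\{b} + b.0) → —b→ v1, —b→ v2
  v1 = 0 → ∅
  v2 = 0\{a} → ∅
Trace ⟨a⟩ through P, begin at {u0}:
  after a @ step 1: {u1}
  ✓ P
Trace ⟨a⟩ through Q, begin at {v0}:
  after a @ step 1: ∅  — Q cannot continue

a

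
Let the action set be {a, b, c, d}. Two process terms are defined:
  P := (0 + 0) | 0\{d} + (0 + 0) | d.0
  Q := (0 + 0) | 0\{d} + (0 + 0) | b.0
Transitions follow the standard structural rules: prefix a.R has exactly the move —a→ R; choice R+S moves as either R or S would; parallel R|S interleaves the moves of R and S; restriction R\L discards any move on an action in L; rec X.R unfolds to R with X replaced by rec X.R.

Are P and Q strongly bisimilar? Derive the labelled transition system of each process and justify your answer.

P ≁ Q

LTS(P): 2 reachable states
  m0 = (0 + 0) | 0\{d} + (0 + 0) | d.0 has moves --d--▸ m1
  m1 = (0 + 0) | 0 has moves deadlocked
LTS(Q): 2 reachable states
  n0 = (0 + 0) | 0\{d} + (0 + 0) | b.0 has moves --b--▸ n1
  n1 = (0 + 0) | 0 has moves deadlocked
Coarsest stable partition (strong bisimilarity classes):
  B0 = {m0}
  B1 = {m1, n1}
  B2 = {n0}
m0 ∈ B0, n0 ∈ B2 → different blocks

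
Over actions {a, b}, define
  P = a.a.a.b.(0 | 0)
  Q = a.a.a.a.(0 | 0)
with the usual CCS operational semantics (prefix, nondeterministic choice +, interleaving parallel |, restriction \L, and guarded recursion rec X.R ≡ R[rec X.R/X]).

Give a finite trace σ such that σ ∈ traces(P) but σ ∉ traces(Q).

aaab

LTS(P): 5 reachable states
  s0 = a.a.a.b.(0 | 0) → -a-> s1
  s1 = a.a.b.(0 | 0) → -a-> s2
  s2 = a.b.(0 | 0) → -a-> s3
  s3 = b.(0 | 0) → -b-> s4
  s4 = 0 | 0 → stopped
LTS(Q): 5 reachable states
  t0 = a.a.a.a.(0 | 0) → -a-> t1
  t1 = a.a.a.(0 | 0) → -a-> t2
  t2 = a.a.(0 | 0) → -a-> t3
  t3 = a.(0 | 0) → -a-> t4
  t4 = 0 | 0 → stopped
Executing aaab from P (initial set {s0}):
  after a @ step 1: {s1}
  after a @ step 2: {s2}
  after a @ step 3: {s3}
  after b @ step 4: {s4}
  P completes σ.
Executing aaab from Q (initial set {t0}):
  after a @ step 1: {t1}
  after a @ step 2: {t2}
  after a @ step 3: {t3}
  after b @ step 4: no successor for Q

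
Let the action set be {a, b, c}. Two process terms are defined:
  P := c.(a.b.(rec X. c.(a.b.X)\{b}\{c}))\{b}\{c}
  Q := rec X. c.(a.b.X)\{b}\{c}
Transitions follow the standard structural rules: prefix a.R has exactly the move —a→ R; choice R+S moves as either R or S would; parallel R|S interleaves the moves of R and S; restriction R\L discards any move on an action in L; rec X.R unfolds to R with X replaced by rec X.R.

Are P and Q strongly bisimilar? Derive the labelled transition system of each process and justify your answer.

YES

LTS(P): 3 reachable states
  s0 = c.(a.b.(rec X. c.(a.b.X)\{b}\{c}))\{b}\{c} ⊢ -c-> s1
  s1 = (a.b.(rec X. c.(a.b.X)\{b}\{c}))\{b}\{c} ⊢ -a-> s2
  s2 = (b.(rec X. c.(a.b.X)\{b}\{c}))\{b}\{c} ⊢ deadlocked
LTS(Q): 3 reachable states
  t0 = rec X. c.(a.b.X)\{b}\{c} ⊢ -c-> t1
  t1 = (a.b.(rec X. c.(a.b.X)\{b}\{c}))\{b}\{c} ⊢ -a-> t2
  t2 = (b.(rec X. c.(a.b.X)\{b}\{c}))\{b}\{c} ⊢ deadlocked
Partition-refinement fixed point:
  B0 = {s0, t0}
  B1 = {s1, t1}
  B2 = {s2, t2}
s0 ∈ B0, t0 ∈ B0 → same block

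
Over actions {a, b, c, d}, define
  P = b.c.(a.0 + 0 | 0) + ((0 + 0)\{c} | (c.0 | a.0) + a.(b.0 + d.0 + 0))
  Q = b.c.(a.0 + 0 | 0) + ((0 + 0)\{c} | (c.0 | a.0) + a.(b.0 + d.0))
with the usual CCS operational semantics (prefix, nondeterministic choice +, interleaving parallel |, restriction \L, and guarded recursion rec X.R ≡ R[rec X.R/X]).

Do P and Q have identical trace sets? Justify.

LTS(P): 8 reachable states
  s0 = b.c.(a.0 + 0 | 0) + ((0 + 0)\{c} | (c.0 | a.0) + a.(b.0 + d.0 + 0)) → —a→ s1, —a→ s2, —b→ s3, —c→ s4
  s1 = (0 + 0)\{c} | (c.0 | 0) → —c→ s5
  s2 = b.0 + d.0 + 0 → —b→ s6, —d→ s6
  s3 = c.(a.0 + 0 | 0) → —c→ s7
  s4 = (0 + 0)\{c} | (0 | a.0) → —a→ s5
  s5 = (0 + 0)\{c} | (0 | 0) → ·
  s6 = 0 → ·
  s7 = a.0 + 0 | 0 → —a→ s6
LTS(Q): 8 reachable states
  t0 = b.c.(a.0 + 0 | 0) + ((0 + 0)\{c} | (c.0 | a.0) + a.(b.0 + d.0)) → —a→ t1, —a→ t2, —b→ t3, —c→ t4
  t1 = (0 + 0)\{c} | (c.0 | 0) → —c→ t5
  t2 = b.0 + d.0 → —b→ t6, —d→ t6
  t3 = c.(a.0 + 0 | 0) → —c→ t7
  t4 = (0 + 0)\{c} | (0 | a.0) → —a→ t5
  t5 = (0 + 0)\{c} | (0 | 0) → ·
  t6 = 0 → ·
  t7 = a.0 + 0 | 0 → —a→ t6
Bisimilarity quotient blocks:
  B0 = {s0, t0}
  B1 = {s1, t1}
  B2 = {s5, s6, t5, t6}
  B3 = {s4, s7, t4, t7}
  B4 = {s3, t3}
  B5 = {s2, t2}
s0 ∈ B0, t0 ∈ B0 → same block
Bisimilar ⇒ trace-equivalent.

trace-equivalent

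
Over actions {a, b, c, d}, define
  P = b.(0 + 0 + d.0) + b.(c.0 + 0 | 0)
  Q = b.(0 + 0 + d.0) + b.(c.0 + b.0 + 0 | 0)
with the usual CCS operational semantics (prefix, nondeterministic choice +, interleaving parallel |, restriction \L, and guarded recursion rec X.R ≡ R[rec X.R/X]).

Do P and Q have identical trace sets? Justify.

NO — witness ⟨bb⟩

Reachable graph of P (4 states):
  m0 = b.(0 + 0 + d.0) + b.(c.0 + 0 | 0) has moves -b-> m1, -b-> m2
  m1 = 0 + 0 + d.0 has moves -d-> m3
  m2 = c.0 + 0 | 0 has moves -c-> m3
  m3 = 0 has moves ·
Reachable graph of Q (4 states):
  n0 = b.(0 + 0 + d.0) + b.(c.0 + b.0 + 0 | 0) has moves -b-> n1, -b-> n2
  n1 = 0 + 0 + d.0 has moves -d-> n3
  n2 = c.0 + b.0 + 0 | 0 has moves -b-> n3, -c-> n3
  n3 = 0 has moves ·
Trace ⟨bb⟩ through Q, begin at {n0}:
  after b @ step 1: {n1, n2}
  after b @ step 2: {n3}
  Q completes σ.
Trace ⟨bb⟩ through P, begin at {m0}:
  after b @ step 1: {m1, m2}
  after b @ step 2: ∅  — P cannot continue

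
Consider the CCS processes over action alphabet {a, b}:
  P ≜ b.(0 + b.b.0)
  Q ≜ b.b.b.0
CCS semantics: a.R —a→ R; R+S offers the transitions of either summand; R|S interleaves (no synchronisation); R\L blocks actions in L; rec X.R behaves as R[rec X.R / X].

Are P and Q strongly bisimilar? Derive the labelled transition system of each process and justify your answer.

P ~ Q

Reachable graph of P (4 states):
  s0 = b.(0 + b.b.0) → ··b··> s1
  s1 = 0 + b.b.0 → ··b··> s2
  s2 = b.0 → ··b··> s3
  s3 = 0 → stopped
Reachable graph of Q (4 states):
  t0 = b.b.b.0 → ··b··> t1
  t1 = b.b.0 → ··b··> t2
  t2 = b.0 → ··b··> t3
  t3 = 0 → stopped
Partition-refinement fixed point:
  B0 = {s0, t0}
  B1 = {s1, t1}
  B2 = {s2, t2}
  B3 = {s3, t3}
s0 ∈ B0, t0 ∈ B0 → same block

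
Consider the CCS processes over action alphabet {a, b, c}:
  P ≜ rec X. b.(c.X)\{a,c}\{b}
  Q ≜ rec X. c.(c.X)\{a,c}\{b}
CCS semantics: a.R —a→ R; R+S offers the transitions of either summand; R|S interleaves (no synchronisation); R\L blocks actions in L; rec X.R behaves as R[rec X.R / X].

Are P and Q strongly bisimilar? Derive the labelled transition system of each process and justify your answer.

not bisimilar

Reachable graph of P (2 states):
  s0 = rec X. b.(c.X)\{a,c}\{b} → =b=> s1
  s1 = (c.(rec X. b.(c.X)\{a,c}\{b}))\{a,c}\{b} → stopped
Reachable graph of Q (2 states):
  t0 = rec X. c.(c.X)\{a,c}\{b} → =c=> t1
  t1 = (c.(rec X. c.(c.X)\{a,c}\{b}))\{a,c}\{b} → stopped
Bisimilarity quotient blocks:
  B0 = {s0}
  B1 = {s1, t1}
  B2 = {t0}
s0 ∈ B0, t0 ∈ B2 → different blocks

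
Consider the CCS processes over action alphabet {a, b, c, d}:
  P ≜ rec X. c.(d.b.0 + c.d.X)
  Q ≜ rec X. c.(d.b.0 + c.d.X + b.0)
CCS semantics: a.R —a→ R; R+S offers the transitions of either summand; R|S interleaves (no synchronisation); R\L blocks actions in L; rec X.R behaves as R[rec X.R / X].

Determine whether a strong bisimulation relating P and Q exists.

P's transition system — 5 states:
  p0 = rec X. c.(d.b.0 + c.d.X) has moves --c--▸ p1
  p1 = d.b.0 + c.d.(rec X. c.(d.b.0 + c.d.X)) has moves --c--▸ p2, --d--▸ p3
  p2 = d.(rec X. c.(d.b.0 + c.d.X)) has moves --d--▸ p0
  p3 = b.0 has moves --b--▸ p4
  p4 = 0 has moves stopped
Q's transition system — 5 states:
  q0 = rec X. c.(d.b.0 + c.d.X + b.0) has moves --c--▸ q1
  q1 = d.b.0 + c.d.(rec X. c.(d.b.0 + c.d.X + b.0)) + b.0 has moves --b--▸ q2, --c--▸ q3, --d--▸ q4
  q2 = 0 has moves stopped
  q3 = d.(rec X. c.(d.b.0 + c.d.X + b.0)) has moves --d--▸ q0
  q4 = b.0 has moves --b--▸ q2
Bisimilarity quotient blocks:
  B0 = {p0}
  B1 = {p1}
  B2 = {p3, q4}
  B3 = {p4, q2}
  B4 = {p2}
  B5 = {q0}
  B6 = {q1}
  B7 = {q3}
p0 ∈ B0, q0 ∈ B5 → different blocks

not bisimilar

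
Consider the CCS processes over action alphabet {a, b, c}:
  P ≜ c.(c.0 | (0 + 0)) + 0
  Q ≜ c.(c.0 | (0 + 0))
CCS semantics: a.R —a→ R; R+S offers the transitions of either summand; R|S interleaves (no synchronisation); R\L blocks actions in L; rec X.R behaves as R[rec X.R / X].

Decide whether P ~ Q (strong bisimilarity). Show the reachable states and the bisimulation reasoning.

YES

Reachable graph of P (3 states):
  u0 = c.(c.0 | (0 + 0)) + 0 has moves ··c··> u1
  u1 = c.0 | (0 + 0) has moves ··c··> u2
  u2 = 0 | (0 + 0) has moves (no moves)
Reachable graph of Q (3 states):
  v0 = c.(c.0 | (0 + 0)) has moves ··c··> v1
  v1 = c.0 | (0 + 0) has moves ··c··> v2
  v2 = 0 | (0 + 0) has moves (no moves)
Partition-refinement fixed point:
  B0 = {u0, v0}
  B1 = {u1, v1}
  B2 = {u2, v2}
u0 ∈ B0, v0 ∈ B0 → same block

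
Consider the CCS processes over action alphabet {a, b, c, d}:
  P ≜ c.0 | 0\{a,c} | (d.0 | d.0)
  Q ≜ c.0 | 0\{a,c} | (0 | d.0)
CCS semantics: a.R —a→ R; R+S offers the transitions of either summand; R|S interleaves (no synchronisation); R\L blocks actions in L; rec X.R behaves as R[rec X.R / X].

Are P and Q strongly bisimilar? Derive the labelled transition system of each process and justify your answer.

P's transition system — 8 states:
  s0 = c.0 | 0\{a,c} | (d.0 | d.0) | ··c··> s1, ··d··> s2, ··d··> s3
  s1 = 0 | 0\{a,c} | (d.0 | d.0) | ··d··> s4, ··d··> s5
  s2 = c.0 | 0\{a,c} | (0 | d.0) | ··c··> s4, ··d··> s6
  s3 = c.0 | 0\{a,c} | (d.0 | 0) | ··c··> s5, ··d··> s6
  s4 = 0 | 0\{a,c} | (0 | d.0) | ··d··> s7
  s5 = 0 | 0\{a,c} | (d.0 | 0) | ··d··> s7
  s6 = c.0 | 0\{a,c} | (0 | 0) | ··c··> s7
  s7 = 0 | 0\{a,c} | (0 | 0) | stopped
Q's transition system — 4 states:
  t0 = c.0 | 0\{a,c} | (0 | d.0) | ··c··> t1, ··d··> t2
  t1 = 0 | 0\{a,c} | (0 | d.0) | ··d··> t3
  t2 = c.0 | 0\{a,c} | (0 | 0) | ··c··> t3
  t3 = 0 | 0\{a,c} | (0 | 0) | stopped
Bisimilarity quotient blocks:
  B0 = {s0}
  B1 = {s1}
  B2 = {s4, s5, t1}
  B3 = {s7, t3}
  B4 = {s2, s3, t0}
  B5 = {s6, t2}
s0 ∈ B0, t0 ∈ B4 → different blocks

P ≁ Q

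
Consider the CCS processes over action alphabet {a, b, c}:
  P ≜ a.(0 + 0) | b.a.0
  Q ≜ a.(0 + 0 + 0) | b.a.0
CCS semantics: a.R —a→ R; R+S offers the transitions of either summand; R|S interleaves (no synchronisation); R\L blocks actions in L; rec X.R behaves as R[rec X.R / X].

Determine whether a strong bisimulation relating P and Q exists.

P's transition system — 6 states:
  u0 = a.(0 + 0) | b.a.0 ⊢ ··a··> u1, ··b··> u2
  u1 = (0 + 0) | b.a.0 ⊢ ··b··> u3
  u2 = a.(0 + 0) | a.0 ⊢ ··a··> u3, ··a··> u4
  u3 = (0 + 0) | a.0 ⊢ ··a··> u5
  u4 = a.(0 + 0) | 0 ⊢ ··a··> u5
  u5 = (0 + 0) | 0 ⊢ stopped
Q's transition system — 6 states:
  v0 = a.(0 + 0 + 0) | b.a.0 ⊢ ··a··> v1, ··b··> v2
  v1 = (0 + 0 + 0) | b.a.0 ⊢ ··b··> v3
  v2 = a.(0 + 0 + 0) | a.0 ⊢ ··a··> v3, ··a··> v4
  v3 = (0 + 0 + 0) | a.0 ⊢ ··a··> v5
  v4 = a.(0 + 0 + 0) | 0 ⊢ ··a··> v5
  v5 = (0 + 0 + 0) | 0 ⊢ stopped
Partition-refinement fixed point:
  B0 = {u0, v0}
  B1 = {u2, v2}
  B2 = {u3, u4, v3, v4}
  B3 = {u5, v5}
  B4 = {u1, v1}
u0 ∈ B0, v0 ∈ B0 → same block

YES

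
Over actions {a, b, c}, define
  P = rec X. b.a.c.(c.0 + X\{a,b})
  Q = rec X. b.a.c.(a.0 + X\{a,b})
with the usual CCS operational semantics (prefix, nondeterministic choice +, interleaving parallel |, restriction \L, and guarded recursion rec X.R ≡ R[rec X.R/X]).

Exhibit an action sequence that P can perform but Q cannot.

P's transition system — 5 states:
  s0 = rec X. b.a.c.(c.0 + X\{a,b}) | --b--▸ s1
  s1 = a.c.(c.0 + (rec X. b.a.c.(c.0 + X\{a,b}))\{a,b}) | --a--▸ s2
  s2 = c.(c.0 + (rec X. b.a.c.(c.0 + X\{a,b}))\{a,b}) | --c--▸ s3
  s3 = c.0 + (rec X. b.a.c.(c.0 + X\{a,b}))\{a,b} | --c--▸ s4
  s4 = 0 | ∅
Q's transition system — 5 states:
  t0 = rec X. b.a.c.(a.0 + X\{a,b}) | --b--▸ t1
  t1 = a.c.(a.0 + (rec X. b.a.c.(a.0 + X\{a,b}))\{a,b}) | --a--▸ t2
  t2 = c.(a.0 + (rec X. b.a.c.(a.0 + X\{a,b}))\{a,b}) | --c--▸ t3
  t3 = a.0 + (rec X. b.a.c.(a.0 + X\{a,b}))\{a,b} | --a--▸ t4
  t4 = 0 | ∅
Executing bacc from P (initial set {s0}):
  [1] b ⇒ {s1}
  [2] a ⇒ {s2}
  [3] c ⇒ {s3}
  [4] c ⇒ {s4}
  P completes σ.
Executing bacc from Q (initial set {t0}):
  [1] b ⇒ {t1}
  [2] a ⇒ {t2}
  [3] c ⇒ {t3}
  [4] c ⇒ ∅  — Q cannot continue

bacc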